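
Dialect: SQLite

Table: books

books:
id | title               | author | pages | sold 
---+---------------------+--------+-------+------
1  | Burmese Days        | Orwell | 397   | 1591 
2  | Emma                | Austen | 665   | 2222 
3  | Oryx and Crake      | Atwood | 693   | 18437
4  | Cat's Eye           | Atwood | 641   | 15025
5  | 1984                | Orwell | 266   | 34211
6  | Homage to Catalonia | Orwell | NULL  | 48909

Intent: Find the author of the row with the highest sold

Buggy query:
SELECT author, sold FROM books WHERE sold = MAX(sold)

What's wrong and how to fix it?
Bug: MAX(sold) is an aggregate and cannot be used directly in WHERE

Fix: Use a subquery: WHERE sold = (SELECT MAX(sold) FROM books)

Corrected query:
SELECT author, sold FROM books WHERE sold = (SELECT MAX(sold) FROM books)

Result:
author | sold 
-------+------
Orwell | 48909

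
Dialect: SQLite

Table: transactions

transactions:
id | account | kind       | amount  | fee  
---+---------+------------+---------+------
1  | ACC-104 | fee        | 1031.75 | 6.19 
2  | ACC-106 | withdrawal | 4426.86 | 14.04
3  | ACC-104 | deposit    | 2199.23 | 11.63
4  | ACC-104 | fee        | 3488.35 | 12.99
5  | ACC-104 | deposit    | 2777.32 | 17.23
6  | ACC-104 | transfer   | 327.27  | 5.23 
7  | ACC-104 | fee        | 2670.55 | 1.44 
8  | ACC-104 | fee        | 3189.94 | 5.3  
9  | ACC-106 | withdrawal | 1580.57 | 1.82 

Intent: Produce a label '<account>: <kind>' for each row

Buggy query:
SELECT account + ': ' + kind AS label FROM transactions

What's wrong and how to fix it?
Bug: '+' is numeric addition; on text columns SQLite converts them to 0 instead of concatenating

Fix: Replace + with || to concatenate text

Corrected query:
SELECT account || ': ' || kind AS label FROM transactions

Result:
label              
-------------------
ACC-104: fee       
ACC-106: withdrawal
ACC-104: deposit   
ACC-104: fee       
ACC-104: deposit   
ACC-104: transfer  
ACC-104: fee       
ACC-104: fee       
ACC-106: withdrawal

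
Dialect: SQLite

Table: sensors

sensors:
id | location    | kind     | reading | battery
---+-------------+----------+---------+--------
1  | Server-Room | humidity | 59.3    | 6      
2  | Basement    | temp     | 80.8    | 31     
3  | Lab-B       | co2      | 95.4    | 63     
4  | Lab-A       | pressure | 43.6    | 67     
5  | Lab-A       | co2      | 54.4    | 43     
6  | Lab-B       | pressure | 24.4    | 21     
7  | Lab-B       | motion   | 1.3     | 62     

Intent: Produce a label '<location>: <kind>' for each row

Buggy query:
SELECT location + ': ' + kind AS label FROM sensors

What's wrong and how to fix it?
Bug: SQLite uses || for string concatenation; + coerces text to numbers (yielding 0)

Fix: Use the || operator for string concatenation

Corrected query:
SELECT location || ': ' || kind AS label FROM sensors

Result:
label                
---------------------
Server-Room: humidity
Basement: temp       
Lab-B: co2           
Lab-A: pressure      
Lab-A: co2           
Lab-B: pressure      
Lab-B: motion        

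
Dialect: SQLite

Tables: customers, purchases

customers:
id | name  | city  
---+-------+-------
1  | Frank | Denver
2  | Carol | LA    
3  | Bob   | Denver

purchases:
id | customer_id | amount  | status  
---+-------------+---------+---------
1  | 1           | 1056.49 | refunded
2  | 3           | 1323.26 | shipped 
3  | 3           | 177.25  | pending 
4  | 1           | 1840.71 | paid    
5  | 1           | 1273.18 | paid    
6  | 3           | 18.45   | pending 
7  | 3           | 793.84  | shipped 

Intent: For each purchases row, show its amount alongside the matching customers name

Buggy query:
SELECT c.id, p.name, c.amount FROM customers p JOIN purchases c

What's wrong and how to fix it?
Bug: JOIN with no ON clause produces a cartesian product; every purchases row pairs with every customers row

Fix: Add ON c.customer_id = p.id to the JOIN

Corrected query:
SELECT c.id, p.name, c.amount FROM customers p JOIN purchases c ON c.customer_id = p.id

Result:
id | name  | amount 
---+-------+--------
1  | Frank | 1056.49
2  | Bob   | 1323.26
3  | Bob   | 177.25 
4  | Frank | 1840.71
5  | Frank | 1273.18
6  | Bob   | 18.45  
7  | Bob   | 793.84 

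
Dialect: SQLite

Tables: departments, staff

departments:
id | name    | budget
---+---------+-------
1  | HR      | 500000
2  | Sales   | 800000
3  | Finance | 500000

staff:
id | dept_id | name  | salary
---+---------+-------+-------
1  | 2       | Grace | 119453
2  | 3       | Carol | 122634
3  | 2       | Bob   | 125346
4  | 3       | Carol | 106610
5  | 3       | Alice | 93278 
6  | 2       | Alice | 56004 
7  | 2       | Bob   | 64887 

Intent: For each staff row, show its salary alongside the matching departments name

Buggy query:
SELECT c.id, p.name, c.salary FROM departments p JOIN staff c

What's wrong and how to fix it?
Bug: JOIN with no ON clause produces a cartesian product; every staff row pairs with every departments row

Fix: Add ON c.dept_id = p.id to the JOIN

Corrected query:
SELECT c.id, p.name, c.salary FROM departments p JOIN staff c ON c.dept_id = p.id

Result:
id | name    | salary
---+---------+-------
1  | Sales   | 119453
2  | Finance | 122634
3  | Sales   | 125346
4  | Finance | 106610
5  | Finance | 93278 
6  | Sales   | 56004 
7  | Sales   | 64887 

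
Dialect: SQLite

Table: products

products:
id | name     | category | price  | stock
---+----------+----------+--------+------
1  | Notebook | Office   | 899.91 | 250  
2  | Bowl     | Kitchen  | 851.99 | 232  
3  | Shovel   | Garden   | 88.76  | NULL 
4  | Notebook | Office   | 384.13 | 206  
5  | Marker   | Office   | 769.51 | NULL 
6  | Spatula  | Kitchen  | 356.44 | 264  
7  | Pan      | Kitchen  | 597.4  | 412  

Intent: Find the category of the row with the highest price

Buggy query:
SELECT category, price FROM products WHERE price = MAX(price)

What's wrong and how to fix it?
Bug: MAX(price) is an aggregate and cannot be used directly in WHERE

Fix: Wrap MAX in a scalar subquery so WHERE compares against a single value

Corrected query:
SELECT category, price FROM products WHERE price = (SELECT MAX(price) FROM products)

Result:
category | price 
---------+-------
Office   | 899.91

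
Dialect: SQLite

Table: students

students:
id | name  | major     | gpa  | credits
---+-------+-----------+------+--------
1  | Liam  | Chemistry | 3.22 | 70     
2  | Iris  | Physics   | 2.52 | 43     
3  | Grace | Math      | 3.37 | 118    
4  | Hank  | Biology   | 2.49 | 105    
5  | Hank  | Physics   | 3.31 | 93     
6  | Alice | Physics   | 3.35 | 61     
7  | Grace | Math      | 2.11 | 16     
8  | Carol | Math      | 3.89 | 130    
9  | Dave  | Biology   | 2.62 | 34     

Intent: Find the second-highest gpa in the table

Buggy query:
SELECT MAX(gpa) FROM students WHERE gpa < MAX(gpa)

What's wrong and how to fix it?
Bug: MAX(gpa) on the right of the comparison is an aggregate-in-WHERE error

Fix: Put the inner MAX in a scalar subquery

Corrected query:
SELECT MAX(gpa) FROM students WHERE gpa < (SELECT MAX(gpa) FROM students)

Result:
MAX(gpa)
--------
3.37    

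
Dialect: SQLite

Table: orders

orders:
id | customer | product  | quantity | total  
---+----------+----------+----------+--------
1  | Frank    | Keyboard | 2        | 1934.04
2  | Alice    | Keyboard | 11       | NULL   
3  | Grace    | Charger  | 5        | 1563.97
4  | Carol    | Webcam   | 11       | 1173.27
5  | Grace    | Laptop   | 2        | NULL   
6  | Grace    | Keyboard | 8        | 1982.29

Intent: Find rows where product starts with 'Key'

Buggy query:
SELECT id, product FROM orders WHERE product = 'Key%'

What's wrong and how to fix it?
Bug: '=' compares the literal string including the % character; pattern matching needs LIKE

Fix: Use LIKE for wildcard pattern matching

Corrected query:
SELECT id, product FROM orders WHERE product LIKE 'Key%'

Result:
id | product 
---+---------
1  | Keyboard
2  | Keyboard
6  | Keyboard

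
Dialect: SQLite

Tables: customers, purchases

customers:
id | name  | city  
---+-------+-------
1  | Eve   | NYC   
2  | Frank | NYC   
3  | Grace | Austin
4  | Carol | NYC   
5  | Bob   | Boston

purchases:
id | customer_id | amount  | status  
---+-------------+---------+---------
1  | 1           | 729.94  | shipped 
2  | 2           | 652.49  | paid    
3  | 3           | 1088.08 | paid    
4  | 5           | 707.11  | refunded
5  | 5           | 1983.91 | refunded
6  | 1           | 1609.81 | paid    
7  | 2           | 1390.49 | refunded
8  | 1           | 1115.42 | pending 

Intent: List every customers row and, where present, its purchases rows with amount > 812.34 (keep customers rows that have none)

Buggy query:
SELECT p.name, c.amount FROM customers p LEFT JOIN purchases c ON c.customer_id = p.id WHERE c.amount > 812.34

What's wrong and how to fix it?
Bug: A WHERE condition on the right-hand table after LEFT JOIN drops unmatched parents

Fix: Move the right-table condition into the ON clause so unmatched parents are kept

Corrected query:
SELECT p.name, c.amount FROM customers p LEFT JOIN purchases c ON c.customer_id = p.id AND c.amount > 812.34

Result:
name  | amount 
------+--------
Eve   | 1115.42
Eve   | 1609.81
Frank | 1390.49
Grace | 1088.08
Carol | NULL   
Bob   | 1983.91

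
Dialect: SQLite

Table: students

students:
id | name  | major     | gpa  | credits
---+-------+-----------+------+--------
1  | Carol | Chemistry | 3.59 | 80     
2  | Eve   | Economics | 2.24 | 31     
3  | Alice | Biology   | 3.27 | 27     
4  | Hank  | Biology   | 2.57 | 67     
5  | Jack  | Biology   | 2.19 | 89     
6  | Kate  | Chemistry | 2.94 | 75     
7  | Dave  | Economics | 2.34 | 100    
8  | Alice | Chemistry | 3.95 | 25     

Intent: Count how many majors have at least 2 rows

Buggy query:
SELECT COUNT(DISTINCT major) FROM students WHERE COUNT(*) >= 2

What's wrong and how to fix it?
Bug: WHERE filters individual rows, not groups, so a group-level COUNT is invalid there

Fix: Group first with HAVING COUNT(*) >= 2, then COUNT the resulting groups

Corrected query:
SELECT COUNT(*) FROM (SELECT major FROM students GROUP BY major HAVING COUNT(*) >= 2)

Result:
COUNT(*)
--------
3       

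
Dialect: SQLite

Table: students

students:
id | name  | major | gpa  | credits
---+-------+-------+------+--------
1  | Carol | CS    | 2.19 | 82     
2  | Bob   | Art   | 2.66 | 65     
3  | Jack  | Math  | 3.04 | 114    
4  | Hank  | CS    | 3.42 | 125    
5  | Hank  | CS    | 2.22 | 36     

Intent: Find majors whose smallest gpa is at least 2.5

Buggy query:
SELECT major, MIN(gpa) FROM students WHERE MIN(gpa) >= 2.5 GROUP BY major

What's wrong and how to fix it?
Bug: Aggregates like MIN are computed per group after WHERE runs

Fix: Replace WHERE with HAVING after the GROUP BY

Corrected query:
SELECT major, MIN(gpa) FROM students GROUP BY major HAVING MIN(gpa) >= 2.5

Result:
major | MIN(gpa)
------+---------
Art   | 2.66    
Math  | 3.04    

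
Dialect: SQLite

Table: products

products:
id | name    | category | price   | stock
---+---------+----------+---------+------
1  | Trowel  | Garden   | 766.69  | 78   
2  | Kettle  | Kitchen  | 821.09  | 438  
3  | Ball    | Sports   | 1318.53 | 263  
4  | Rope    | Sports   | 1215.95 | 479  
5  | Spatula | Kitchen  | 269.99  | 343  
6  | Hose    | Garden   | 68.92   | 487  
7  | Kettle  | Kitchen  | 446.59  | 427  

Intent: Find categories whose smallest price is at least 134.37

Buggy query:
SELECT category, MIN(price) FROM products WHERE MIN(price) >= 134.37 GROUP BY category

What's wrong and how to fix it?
Bug: Aggregates like MIN are computed per group after WHERE runs

Fix: Use HAVING for the per-group MIN condition

Corrected query:
SELECT category, MIN(price) FROM products GROUP BY category HAVING MIN(price) >= 134.37

Result:
category | MIN(price)
---------+-----------
Kitchen  | 269.99    
Sports   | 1215.95   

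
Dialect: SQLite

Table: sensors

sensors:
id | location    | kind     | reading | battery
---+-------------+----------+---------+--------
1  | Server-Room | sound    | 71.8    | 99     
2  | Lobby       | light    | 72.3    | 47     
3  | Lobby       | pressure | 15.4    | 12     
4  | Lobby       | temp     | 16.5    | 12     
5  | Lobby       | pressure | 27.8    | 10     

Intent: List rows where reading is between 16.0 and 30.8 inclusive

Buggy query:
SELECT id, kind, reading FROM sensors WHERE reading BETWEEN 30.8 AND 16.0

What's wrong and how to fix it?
Bug: BETWEEN expects the lower bound first; with 30.8 AND 16.0 the range is empty

Fix: Write BETWEEN 16.0 AND 30.8

Corrected query:
SELECT id, kind, reading FROM sensors WHERE reading BETWEEN 16.0 AND 30.8

Result:
id | kind     | reading
---+----------+--------
4  | temp     | 16.5   
5  | pressure | 27.8   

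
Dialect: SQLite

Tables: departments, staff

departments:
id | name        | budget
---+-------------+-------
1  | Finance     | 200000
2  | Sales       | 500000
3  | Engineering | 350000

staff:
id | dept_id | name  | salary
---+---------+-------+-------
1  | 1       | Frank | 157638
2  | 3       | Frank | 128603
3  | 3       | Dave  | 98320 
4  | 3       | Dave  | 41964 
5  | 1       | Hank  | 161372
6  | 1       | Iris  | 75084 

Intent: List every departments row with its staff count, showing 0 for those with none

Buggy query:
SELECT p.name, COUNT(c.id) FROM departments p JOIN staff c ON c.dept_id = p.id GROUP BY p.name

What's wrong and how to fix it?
Bug: An inner join excludes parents with zero children

Fix: Use LEFT JOIN so parents without children still appear (COUNT(c.id) gives 0)

Corrected query:
SELECT p.name, COUNT(c.id) FROM departments p LEFT JOIN staff c ON c.dept_id = p.id GROUP BY p.name

Result:
name        | COUNT(c.id)
------------+------------
Engineering | 3          
Finance     | 3          
Sales       | 0          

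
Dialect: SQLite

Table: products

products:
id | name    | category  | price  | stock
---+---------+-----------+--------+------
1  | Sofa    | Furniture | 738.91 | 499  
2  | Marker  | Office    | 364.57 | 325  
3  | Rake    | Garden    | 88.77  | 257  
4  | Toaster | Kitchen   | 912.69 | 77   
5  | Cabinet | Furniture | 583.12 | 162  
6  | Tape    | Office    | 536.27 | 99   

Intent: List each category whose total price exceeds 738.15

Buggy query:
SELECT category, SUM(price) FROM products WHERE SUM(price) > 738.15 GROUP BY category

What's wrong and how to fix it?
Bug: WHERE runs before GROUP BY, so aggregates aren't available there

Fix: Use HAVING (which filters groups after aggregation) instead of WHERE

Corrected query:
SELECT category, SUM(price) FROM products GROUP BY category HAVING SUM(price) > 738.15

Result:
category  | SUM(price)
----------+-----------
Furniture | 1322.03   
Kitchen   | 912.69    
Office    | 900.84    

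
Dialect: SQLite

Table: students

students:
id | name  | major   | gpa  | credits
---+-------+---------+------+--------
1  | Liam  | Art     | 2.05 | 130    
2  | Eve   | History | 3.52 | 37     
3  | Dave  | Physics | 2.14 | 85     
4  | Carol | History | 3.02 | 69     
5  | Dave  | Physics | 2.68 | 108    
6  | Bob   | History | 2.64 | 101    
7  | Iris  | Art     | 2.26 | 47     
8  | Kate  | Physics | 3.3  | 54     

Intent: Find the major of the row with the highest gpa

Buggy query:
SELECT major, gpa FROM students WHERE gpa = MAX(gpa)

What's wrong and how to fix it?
Bug: WHERE is evaluated per row; an aggregate over the whole table isn't defined there

Fix: Wrap MAX in a scalar subquery so WHERE compares against a single value

Corrected query:
SELECT major, gpa FROM students WHERE gpa = (SELECT MAX(gpa) FROM students)

Result:
major   | gpa 
--------+-----
History | 3.52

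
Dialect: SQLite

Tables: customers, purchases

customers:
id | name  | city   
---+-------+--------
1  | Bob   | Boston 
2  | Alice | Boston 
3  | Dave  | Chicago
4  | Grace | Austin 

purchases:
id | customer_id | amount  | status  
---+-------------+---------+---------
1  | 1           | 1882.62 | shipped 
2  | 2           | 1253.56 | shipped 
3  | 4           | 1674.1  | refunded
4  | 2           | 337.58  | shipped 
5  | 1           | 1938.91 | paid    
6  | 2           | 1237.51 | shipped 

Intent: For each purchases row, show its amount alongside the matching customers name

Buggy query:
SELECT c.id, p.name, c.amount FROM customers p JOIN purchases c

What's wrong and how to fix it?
Bug: Missing join condition: each purchases row is matched to all customers rows instead of just its own

Fix: Add ON c.customer_id = p.id to the JOIN

Corrected query:
SELECT c.id, p.name, c.amount FROM customers p JOIN purchases c ON c.customer_id = p.id

Result:
id | name  | amount 
---+-------+--------
1  | Bob   | 1882.62
2  | Alice | 1253.56
3  | Grace | 1674.1 
4  | Alice | 337.58 
5  | Bob   | 1938.91
6  | Alice | 1237.51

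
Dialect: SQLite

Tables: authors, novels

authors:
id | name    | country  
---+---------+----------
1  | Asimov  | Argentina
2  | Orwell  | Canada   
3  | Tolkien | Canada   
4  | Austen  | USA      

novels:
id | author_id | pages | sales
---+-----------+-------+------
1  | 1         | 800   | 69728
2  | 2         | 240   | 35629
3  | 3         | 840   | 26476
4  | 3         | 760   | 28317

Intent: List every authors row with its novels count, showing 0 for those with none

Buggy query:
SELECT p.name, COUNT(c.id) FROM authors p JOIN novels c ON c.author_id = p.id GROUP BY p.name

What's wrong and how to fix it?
Bug: An inner join excludes parents with zero children

Fix: Switch to LEFT JOIN to retain unmatched parent rows

Corrected query:
SELECT p.name, COUNT(c.id) FROM authors p LEFT JOIN novels c ON c.author_id = p.id GROUP BY p.name

Result:
name    | COUNT(c.id)
--------+------------
Asimov  | 1          
Austen  | 0          
Orwell  | 1          
Tolkien | 2          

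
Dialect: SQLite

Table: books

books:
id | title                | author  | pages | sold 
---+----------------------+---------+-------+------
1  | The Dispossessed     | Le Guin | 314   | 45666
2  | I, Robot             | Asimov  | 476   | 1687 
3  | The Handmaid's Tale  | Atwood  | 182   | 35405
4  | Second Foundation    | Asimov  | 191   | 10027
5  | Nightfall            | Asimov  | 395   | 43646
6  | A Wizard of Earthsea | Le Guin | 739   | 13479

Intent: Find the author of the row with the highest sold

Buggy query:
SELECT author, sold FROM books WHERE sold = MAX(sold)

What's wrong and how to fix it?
Bug: WHERE is evaluated per row; an aggregate over the whole table isn't defined there

Fix: Use a subquery: WHERE sold = (SELECT MAX(sold) FROM books)

Corrected query:
SELECT author, sold FROM books WHERE sold = (SELECT MAX(sold) FROM books)

Result:
author  | sold 
--------+------
Le Guin | 45666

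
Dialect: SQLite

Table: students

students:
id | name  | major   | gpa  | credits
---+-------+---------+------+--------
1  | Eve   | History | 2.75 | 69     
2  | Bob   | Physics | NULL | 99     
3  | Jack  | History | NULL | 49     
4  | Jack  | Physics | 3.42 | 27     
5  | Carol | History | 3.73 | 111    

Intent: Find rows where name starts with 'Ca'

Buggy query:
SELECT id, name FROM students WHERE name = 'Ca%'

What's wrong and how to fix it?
Bug: '=' compares the literal string including the % character; pattern matching needs LIKE

Fix: Replace '=' with LIKE so 'Ca%' is treated as a pattern

Corrected query:
SELECT id, name FROM students WHERE name LIKE 'Ca%'

Result:
id | name 
---+------
5  | Carol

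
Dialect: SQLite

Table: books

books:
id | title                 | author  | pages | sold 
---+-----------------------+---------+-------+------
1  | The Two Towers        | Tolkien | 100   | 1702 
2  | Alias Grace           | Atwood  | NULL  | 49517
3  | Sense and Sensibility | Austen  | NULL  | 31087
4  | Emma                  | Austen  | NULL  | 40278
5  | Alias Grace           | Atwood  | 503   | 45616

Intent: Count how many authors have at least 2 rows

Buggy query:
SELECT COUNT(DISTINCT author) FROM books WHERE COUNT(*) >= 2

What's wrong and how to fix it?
Bug: COUNT(*) cannot appear in WHERE; the per-group count doesn't exist yet

Fix: Use a subquery that GROUPs and filters with HAVING, then count its rows

Corrected query:
SELECT COUNT(*) FROM (SELECT author FROM books GROUP BY author HAVING COUNT(*) >= 2)

Result:
COUNT(*)
--------
2       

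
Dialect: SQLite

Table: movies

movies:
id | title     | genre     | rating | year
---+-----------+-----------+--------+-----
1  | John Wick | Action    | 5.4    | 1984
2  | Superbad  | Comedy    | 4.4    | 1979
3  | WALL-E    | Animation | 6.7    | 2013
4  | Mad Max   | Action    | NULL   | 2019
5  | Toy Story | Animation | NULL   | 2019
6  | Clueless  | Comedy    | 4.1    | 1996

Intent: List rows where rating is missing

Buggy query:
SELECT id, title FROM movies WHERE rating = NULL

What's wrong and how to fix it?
Bug: '= NULL' is always unknown in SQL three-valued logic, so no rows match

Fix: Use IS NULL to test for NULL

Corrected query:
SELECT id, title FROM movies WHERE rating IS NULL

Result:
id | title    
---+----------
4  | Mad Max  
5  | Toy Story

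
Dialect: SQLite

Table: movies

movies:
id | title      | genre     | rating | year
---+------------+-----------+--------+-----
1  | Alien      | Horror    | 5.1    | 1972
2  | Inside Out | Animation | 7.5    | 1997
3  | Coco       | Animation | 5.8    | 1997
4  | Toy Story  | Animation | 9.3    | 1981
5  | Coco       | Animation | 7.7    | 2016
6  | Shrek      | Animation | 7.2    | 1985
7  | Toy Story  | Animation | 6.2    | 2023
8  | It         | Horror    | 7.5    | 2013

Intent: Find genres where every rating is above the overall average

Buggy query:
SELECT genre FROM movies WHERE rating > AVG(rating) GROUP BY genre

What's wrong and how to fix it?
Bug: WHERE evaluates per row before aggregation, so AVG() is unavailable

Fix: Compute the overall average in a scalar subquery and compare each group's MIN against it in HAVING

Corrected query:
SELECT genre FROM movies GROUP BY genre HAVING MIN(rating) > (SELECT AVG(rating) FROM movies)

Result:
(no rows)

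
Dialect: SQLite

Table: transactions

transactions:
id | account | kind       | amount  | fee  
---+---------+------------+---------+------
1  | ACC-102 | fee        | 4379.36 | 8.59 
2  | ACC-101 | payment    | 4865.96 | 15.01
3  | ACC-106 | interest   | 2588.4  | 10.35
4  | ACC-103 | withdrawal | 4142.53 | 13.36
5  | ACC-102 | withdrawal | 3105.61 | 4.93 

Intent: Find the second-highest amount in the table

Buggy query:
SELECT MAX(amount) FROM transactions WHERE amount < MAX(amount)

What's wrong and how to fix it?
Bug: The inner MAX is an aggregate inside WHERE, which is not allowed

Fix: Compute the overall MAX in a subquery, then take MAX of rows below it

Corrected query:
SELECT MAX(amount) FROM transactions WHERE amount < (SELECT MAX(amount) FROM transactions)

Result:
MAX(amount)
-----------
4379.36    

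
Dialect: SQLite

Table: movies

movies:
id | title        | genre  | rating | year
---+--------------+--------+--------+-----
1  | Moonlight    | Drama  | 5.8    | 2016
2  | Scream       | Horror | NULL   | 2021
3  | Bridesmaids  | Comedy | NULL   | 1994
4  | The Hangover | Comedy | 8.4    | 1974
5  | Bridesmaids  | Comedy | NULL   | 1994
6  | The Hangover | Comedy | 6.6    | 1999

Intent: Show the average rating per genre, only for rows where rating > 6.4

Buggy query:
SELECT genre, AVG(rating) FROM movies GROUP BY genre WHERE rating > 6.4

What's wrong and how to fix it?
Bug: Row-level WHERE must come before GROUP BY in the clause order

Fix: Move the WHERE clause before GROUP BY

Corrected query:
SELECT genre, AVG(rating) FROM movies WHERE rating > 6.4 GROUP BY genre

Result:
genre  | AVG(rating)
-------+------------
Comedy | 7.5        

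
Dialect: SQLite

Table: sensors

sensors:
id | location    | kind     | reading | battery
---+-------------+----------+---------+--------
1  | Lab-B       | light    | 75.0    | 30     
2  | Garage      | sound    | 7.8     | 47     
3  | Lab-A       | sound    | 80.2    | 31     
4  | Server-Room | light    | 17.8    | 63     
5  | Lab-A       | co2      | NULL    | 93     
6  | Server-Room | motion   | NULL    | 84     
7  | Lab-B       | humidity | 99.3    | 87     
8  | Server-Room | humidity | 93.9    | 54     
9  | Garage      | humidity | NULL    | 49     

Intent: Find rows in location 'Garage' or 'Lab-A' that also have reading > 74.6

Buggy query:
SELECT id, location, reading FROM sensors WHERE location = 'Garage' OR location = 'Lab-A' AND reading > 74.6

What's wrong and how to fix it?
Bug: Without parentheses, AND is evaluated before OR, so the reading filter only applies to the 'Lab-A' branch

Fix: Group the OR with parentheses (or use IN), then AND the threshold

Corrected query:
SELECT id, location, reading FROM sensors WHERE (location = 'Garage' OR location = 'Lab-A') AND reading > 74.6

Result:
id | location | reading
---+----------+--------
3  | Lab-A    | 80.2   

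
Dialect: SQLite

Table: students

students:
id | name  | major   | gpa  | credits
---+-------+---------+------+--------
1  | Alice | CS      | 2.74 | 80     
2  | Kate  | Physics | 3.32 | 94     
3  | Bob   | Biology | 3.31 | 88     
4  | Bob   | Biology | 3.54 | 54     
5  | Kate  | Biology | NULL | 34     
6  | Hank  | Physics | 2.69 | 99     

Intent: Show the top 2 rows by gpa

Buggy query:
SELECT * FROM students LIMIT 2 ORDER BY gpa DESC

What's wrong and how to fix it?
Bug: LIMIT must come after ORDER BY

Fix: Swap the clauses: ORDER BY first, then LIMIT

Corrected query:
SELECT * FROM students ORDER BY gpa DESC LIMIT 2

Result:
id | name | major   | gpa  | credits
---+------+---------+------+--------
4  | Bob  | Biology | 3.54 | 54     
2  | Kate | Physics | 3.32 | 94     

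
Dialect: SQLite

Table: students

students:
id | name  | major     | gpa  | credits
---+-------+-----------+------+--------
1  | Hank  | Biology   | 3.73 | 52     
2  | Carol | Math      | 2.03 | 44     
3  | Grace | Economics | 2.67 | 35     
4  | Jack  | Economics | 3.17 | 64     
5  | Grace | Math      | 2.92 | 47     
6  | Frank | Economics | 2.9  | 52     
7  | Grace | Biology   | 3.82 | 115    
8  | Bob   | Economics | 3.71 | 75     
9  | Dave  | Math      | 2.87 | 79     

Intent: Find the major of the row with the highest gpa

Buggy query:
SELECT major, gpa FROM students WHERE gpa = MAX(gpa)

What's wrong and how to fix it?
Bug: WHERE is evaluated per row; an aggregate over the whole table isn't defined there

Fix: Wrap MAX in a scalar subquery so WHERE compares against a single value

Corrected query:
SELECT major, gpa FROM students WHERE gpa = (SELECT MAX(gpa) FROM students)

Result:
major   | gpa 
--------+-----
Biology | 3.82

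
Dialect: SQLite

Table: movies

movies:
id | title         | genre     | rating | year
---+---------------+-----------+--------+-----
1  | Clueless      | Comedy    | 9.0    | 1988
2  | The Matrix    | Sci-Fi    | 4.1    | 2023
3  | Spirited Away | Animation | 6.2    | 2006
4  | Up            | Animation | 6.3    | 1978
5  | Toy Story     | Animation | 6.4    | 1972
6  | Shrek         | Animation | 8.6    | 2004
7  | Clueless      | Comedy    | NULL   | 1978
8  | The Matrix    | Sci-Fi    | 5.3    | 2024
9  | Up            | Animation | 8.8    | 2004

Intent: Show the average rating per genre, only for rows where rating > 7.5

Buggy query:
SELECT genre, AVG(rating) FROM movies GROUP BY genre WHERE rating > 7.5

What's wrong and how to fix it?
Bug: Row-level WHERE must come before GROUP BY in the clause order

Fix: Place WHERE between FROM and GROUP BY

Corrected query:
SELECT genre, AVG(rating) FROM movies WHERE rating > 7.5 GROUP BY genre

Result:
genre     | AVG(rating)
----------+------------
Animation | 8.7        
Comedy    | 9          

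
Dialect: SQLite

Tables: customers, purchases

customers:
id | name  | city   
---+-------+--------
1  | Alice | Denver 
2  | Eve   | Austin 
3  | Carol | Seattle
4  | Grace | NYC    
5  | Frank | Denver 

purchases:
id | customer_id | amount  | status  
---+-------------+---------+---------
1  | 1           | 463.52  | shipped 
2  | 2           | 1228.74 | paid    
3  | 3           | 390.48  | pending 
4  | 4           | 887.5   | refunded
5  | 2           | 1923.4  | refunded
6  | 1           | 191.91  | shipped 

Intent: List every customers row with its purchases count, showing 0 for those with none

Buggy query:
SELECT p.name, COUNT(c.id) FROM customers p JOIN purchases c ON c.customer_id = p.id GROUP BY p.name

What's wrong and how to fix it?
Bug: INNER JOIN drops customers rows that have no matching purchases rows

Fix: Switch to LEFT JOIN to retain unmatched parent rows

Corrected query:
SELECT p.name, COUNT(c.id) FROM customers p LEFT JOIN purchases c ON c.customer_id = p.id GROUP BY p.name

Result:
name  | COUNT(c.id)
------+------------
Alice | 2          
Carol | 1          
Eve   | 2          
Frank | 0          
Grace | 1          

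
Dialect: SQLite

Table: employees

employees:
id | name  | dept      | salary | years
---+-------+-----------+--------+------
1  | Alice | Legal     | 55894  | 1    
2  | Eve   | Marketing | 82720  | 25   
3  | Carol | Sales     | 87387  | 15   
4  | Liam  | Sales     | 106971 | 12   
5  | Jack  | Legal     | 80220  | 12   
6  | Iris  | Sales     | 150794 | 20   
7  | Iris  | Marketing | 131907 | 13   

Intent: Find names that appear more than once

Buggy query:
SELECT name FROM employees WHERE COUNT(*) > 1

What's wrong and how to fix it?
Bug: COUNT(*) is an aggregate and cannot be used in WHERE

Fix: Group first, then use HAVING for the count condition

Corrected query:
SELECT name FROM employees GROUP BY name HAVING COUNT(*) > 1

Result:
name
----
Iris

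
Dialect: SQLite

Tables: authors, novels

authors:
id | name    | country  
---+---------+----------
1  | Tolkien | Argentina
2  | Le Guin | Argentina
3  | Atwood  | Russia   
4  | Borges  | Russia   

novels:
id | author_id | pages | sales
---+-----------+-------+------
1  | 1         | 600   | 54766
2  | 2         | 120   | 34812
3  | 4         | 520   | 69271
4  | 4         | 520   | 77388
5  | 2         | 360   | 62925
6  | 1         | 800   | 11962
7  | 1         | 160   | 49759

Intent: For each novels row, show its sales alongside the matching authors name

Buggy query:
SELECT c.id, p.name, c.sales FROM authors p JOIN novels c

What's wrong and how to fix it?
Bug: JOIN with no ON clause produces a cartesian product; every novels row pairs with every authors row

Fix: Add ON c.author_id = p.id to the JOIN

Corrected query:
SELECT c.id, p.name, c.sales FROM authors p JOIN novels c ON c.author_id = p.id

Result:
id | name    | sales
---+---------+------
1  | Tolkien | 54766
2  | Le Guin | 34812
3  | Borges  | 69271
4  | Borges  | 77388
5  | Le Guin | 62925
6  | Tolkien | 11962
7  | Tolkien | 49759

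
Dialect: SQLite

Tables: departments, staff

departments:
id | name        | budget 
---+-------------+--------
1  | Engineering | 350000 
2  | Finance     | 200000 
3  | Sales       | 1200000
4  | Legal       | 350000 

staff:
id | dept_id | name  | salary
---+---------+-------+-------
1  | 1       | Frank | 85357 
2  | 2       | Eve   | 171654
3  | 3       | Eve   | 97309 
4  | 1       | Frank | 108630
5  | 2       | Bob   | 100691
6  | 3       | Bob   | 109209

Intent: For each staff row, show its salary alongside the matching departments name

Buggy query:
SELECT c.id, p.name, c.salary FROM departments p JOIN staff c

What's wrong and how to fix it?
Bug: Missing join condition: each staff row is matched to all departments rows instead of just its own

Fix: Specify the join condition linking the foreign key to the parent id

Corrected query:
SELECT c.id, p.name, c.salary FROM departments p JOIN staff c ON c.dept_id = p.id

Result:
id | name        | salary
---+-------------+-------
1  | Engineering | 85357 
2  | Finance     | 171654
3  | Sales       | 97309 
4  | Engineering | 108630
5  | Finance     | 100691
6  | Sales       | 109209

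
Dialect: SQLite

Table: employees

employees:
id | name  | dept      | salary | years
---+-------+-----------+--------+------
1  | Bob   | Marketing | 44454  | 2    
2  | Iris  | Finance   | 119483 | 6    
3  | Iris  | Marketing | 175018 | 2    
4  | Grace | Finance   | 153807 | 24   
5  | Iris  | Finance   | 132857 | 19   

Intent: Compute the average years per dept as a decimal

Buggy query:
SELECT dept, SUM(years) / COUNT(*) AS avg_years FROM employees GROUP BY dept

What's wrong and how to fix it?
Bug: SUM(years) and COUNT(*) are both integers; the division truncates the fractional part

Fix: Cast one side to REAL so the division keeps the fractional part

Corrected query:
SELECT dept, SUM(years) * 1.0 / COUNT(*) AS avg_years FROM employees GROUP BY dept

Result:
dept      | avg_years
----------+----------
Finance   | 16.333333
Marketing | 2        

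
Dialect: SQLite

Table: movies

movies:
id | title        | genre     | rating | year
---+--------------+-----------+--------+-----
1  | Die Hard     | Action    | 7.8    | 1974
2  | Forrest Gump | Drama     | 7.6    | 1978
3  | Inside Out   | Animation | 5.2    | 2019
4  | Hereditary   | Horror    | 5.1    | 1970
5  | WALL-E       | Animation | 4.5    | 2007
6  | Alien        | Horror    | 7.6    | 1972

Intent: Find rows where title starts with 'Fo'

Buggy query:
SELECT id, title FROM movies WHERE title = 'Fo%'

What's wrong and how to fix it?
Bug: '=' compares the literal string including the % character; pattern matching needs LIKE

Fix: Use LIKE for wildcard pattern matching

Corrected query:
SELECT id, title FROM movies WHERE title LIKE 'Fo%'

Result:
id | title       
---+-------------
2  | Forrest Gump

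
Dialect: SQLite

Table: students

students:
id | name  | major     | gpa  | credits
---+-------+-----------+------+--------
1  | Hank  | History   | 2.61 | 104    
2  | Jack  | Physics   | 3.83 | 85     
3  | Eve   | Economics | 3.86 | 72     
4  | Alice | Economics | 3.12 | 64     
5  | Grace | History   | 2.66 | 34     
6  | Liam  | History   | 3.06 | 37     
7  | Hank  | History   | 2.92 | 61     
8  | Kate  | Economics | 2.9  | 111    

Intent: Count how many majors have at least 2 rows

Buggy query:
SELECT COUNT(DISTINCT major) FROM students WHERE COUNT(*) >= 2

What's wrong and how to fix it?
Bug: WHERE filters individual rows, not groups, so a group-level COUNT is invalid there

Fix: Group first with HAVING COUNT(*) >= 2, then COUNT the resulting groups

Corrected query:
SELECT COUNT(*) FROM (SELECT major FROM students GROUP BY major HAVING COUNT(*) >= 2)

Result:
COUNT(*)
--------
2       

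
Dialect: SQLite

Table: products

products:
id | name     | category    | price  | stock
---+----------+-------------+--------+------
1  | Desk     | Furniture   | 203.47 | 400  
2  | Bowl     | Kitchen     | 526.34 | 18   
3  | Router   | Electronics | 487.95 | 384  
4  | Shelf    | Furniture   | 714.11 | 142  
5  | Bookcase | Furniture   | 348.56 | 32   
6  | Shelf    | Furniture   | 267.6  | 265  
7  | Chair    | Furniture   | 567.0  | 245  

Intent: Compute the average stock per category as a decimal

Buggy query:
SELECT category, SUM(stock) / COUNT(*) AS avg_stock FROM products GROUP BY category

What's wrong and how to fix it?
Bug: Both operands are integers, so '/' performs integer division and truncates

Fix: Cast one side to REAL so the division keeps the fractional part

Corrected query:
SELECT category, SUM(stock) * 1.0 / COUNT(*) AS avg_stock FROM products GROUP BY category

Result:
category    | avg_stock
------------+----------
Electronics | 384      
Furniture   | 216.8    
Kitchen     | 18       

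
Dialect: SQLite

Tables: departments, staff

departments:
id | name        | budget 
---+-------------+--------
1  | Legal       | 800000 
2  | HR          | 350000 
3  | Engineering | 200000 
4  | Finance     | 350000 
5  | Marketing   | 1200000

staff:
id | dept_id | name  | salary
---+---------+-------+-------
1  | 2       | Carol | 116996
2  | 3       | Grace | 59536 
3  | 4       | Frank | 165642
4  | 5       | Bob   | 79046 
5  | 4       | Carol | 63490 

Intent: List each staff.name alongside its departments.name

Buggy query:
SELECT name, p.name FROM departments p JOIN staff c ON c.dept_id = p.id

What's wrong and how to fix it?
Bug: Both tables have a 'name' column; the unqualified reference is ambiguous

Fix: Prefix ambiguous columns with the table alias

Corrected query:
SELECT c.name, p.name FROM departments p JOIN staff c ON c.dept_id = p.id

Result:
name  | name       
------+------------
Carol | HR         
Grace | Engineering
Frank | Finance    
Bob   | Marketing  
Carol | Finance    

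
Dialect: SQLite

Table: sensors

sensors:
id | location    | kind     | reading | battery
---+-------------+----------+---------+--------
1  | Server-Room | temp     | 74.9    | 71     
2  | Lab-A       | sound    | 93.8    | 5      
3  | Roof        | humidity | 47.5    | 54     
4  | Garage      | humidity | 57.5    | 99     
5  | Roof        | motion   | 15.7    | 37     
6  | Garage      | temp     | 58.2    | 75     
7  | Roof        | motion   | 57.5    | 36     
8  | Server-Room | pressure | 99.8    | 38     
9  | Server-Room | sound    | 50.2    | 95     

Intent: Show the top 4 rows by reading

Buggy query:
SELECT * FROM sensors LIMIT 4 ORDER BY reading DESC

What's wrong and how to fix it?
Bug: LIMIT must come after ORDER BY

Fix: Swap the clauses: ORDER BY first, then LIMIT

Corrected query:
SELECT * FROM sensors ORDER BY reading DESC LIMIT 4

Result:
id | location    | kind     | reading | battery
---+-------------+----------+---------+--------
8  | Server-Room | pressure | 99.8    | 38     
2  | Lab-A       | sound    | 93.8    | 5      
1  | Server-Room | temp     | 74.9    | 71     
6  | Garage      | temp     | 58.2    | 75     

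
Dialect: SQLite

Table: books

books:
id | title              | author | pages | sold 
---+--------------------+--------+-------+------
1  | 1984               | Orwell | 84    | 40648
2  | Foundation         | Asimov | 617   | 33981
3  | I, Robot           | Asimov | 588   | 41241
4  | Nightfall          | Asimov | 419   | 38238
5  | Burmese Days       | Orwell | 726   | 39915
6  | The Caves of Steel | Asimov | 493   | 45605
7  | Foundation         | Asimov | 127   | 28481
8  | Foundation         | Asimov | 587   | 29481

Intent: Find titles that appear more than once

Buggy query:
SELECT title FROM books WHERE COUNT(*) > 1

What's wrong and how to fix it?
Bug: WHERE can't reference COUNT(*); aggregates are computed after WHERE

Fix: GROUP BY title, then filter groups with HAVING COUNT(*) > 1

Corrected query:
SELECT title FROM books GROUP BY title HAVING COUNT(*) > 1

Result:
title     
----------
Foundation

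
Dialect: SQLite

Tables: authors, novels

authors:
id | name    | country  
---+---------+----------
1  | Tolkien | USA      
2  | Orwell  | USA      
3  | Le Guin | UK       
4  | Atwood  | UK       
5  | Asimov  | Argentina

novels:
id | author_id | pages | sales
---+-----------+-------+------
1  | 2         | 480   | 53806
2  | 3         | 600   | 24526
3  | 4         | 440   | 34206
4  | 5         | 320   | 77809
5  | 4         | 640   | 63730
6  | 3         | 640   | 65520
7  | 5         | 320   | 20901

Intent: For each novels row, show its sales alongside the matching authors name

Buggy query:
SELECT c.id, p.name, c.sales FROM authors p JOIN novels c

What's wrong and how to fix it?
Bug: Missing join condition: each novels row is matched to all authors rows instead of just its own

Fix: Specify the join condition linking the foreign key to the parent id

Corrected query:
SELECT c.id, p.name, c.sales FROM authors p JOIN novels c ON c.author_id = p.id

Result:
id | name    | sales
---+---------+------
1  | Orwell  | 53806
2  | Le Guin | 24526
3  | Atwood  | 34206
4  | Asimov  | 77809
5  | Atwood  | 63730
6  | Le Guin | 65520
7  | Asimov  | 20901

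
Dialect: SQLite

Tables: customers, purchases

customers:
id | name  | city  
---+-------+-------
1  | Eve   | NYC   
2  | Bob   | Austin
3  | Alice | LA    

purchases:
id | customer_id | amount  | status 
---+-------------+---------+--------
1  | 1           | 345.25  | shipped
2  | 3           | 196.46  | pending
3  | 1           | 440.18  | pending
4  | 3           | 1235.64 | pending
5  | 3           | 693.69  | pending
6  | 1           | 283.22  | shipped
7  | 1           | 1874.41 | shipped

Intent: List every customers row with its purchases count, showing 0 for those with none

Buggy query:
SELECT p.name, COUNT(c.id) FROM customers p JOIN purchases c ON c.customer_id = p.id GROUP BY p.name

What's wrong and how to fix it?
Bug: An inner join excludes parents with zero children

Fix: Use LEFT JOIN so parents without children still appear (COUNT(c.id) gives 0)

Corrected query:
SELECT p.name, COUNT(c.id) FROM customers p LEFT JOIN purchases c ON c.customer_id = p.id GROUP BY p.name

Result:
name  | COUNT(c.id)
------+------------
Alice | 3          
Bob   | 0          
Eve   | 4          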